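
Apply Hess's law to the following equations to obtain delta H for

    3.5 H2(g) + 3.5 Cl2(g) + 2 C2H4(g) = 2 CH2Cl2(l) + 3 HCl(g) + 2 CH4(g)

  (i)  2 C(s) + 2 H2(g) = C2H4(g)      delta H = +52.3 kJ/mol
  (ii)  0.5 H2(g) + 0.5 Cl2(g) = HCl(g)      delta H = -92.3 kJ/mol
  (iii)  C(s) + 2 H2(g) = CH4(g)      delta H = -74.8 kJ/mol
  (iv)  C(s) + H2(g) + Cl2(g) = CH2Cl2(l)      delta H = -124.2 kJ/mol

(i) reversed and × 2 (C2H4(g) must end up as a reactant; ×2 to match 2 C2H4(g) in the target): (-2)·(+52.3) = -104.6 kJ/mol
(ii) × 3 (scale by 3 for the 3 HCl(g)): (3)·(-92.3) = -276.9 kJ/mol
(iii) × 2 (×2 to match 2 CH4(g) in the target): (2)·(-74.8) = -149.6 kJ/mol
(iv) × 2 (scale by 2 for the 2 CH2Cl2(l)): (2)·(-124.2) = -248.4 kJ/mol
delta H = (-2)·(+52.3) + (3)·(-92.3) + (2)·(-74.8) + (2)·(-124.2) = -779.5 kJ/mol

delta H = -779.5 kJ/mol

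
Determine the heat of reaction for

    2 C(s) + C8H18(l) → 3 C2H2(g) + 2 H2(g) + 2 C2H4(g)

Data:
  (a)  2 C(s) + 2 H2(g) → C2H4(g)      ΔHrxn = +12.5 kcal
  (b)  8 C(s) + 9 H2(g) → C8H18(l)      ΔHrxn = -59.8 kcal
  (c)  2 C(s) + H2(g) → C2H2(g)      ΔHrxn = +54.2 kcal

ΔHrxn = 247.4 kcal

(a) × 2 (×2 to match 2 C2H4(g) in the target): (2)·(+12.5) = +25.0 kcal
(b) reversed (C8H18(l) must end up as a reactant): +59.8 kcal
(c) × 3 (×3 to match 3 C2H2(g) in the target): (3)·(+54.2) = +162.6 kcal
ΔHrxn = (2)·(+12.5) + (-1)·(-59.8) + (3)·(+54.2) = 247.4 kcal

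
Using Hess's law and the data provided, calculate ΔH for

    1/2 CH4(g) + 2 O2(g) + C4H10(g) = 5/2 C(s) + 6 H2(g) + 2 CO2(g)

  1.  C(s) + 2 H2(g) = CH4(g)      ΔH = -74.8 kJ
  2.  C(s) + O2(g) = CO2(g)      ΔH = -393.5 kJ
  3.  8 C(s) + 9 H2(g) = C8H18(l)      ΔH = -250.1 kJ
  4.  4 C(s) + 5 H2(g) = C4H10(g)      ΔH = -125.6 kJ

ΔH = -624.0 kJ

eq. 1 reversed and × 1/2: (-1/2)·(-74.8) = +37.4 kJ
eq. 2 × 2: (2)·(-393.5) = -787.0 kJ
eq. 3: not needed.
eq. 4 reversed: +125.6 kJ
Combining the equations, ΔH = (+37.4) + (-787.0) + (+125.6) = -624.0 kJ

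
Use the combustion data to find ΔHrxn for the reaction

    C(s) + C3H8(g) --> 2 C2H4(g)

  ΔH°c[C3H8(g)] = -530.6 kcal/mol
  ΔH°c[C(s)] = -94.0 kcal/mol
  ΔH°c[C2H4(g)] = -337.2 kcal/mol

Using ΔH = Σ nΔHc°(reactants) − Σ nΔHc°(products):
= [1·(-94.0) + 1·(-530.6)] − [2·(-337.2)]
= 49.8 kcal/mol

ΔHrxn = 49.8 kcal/mol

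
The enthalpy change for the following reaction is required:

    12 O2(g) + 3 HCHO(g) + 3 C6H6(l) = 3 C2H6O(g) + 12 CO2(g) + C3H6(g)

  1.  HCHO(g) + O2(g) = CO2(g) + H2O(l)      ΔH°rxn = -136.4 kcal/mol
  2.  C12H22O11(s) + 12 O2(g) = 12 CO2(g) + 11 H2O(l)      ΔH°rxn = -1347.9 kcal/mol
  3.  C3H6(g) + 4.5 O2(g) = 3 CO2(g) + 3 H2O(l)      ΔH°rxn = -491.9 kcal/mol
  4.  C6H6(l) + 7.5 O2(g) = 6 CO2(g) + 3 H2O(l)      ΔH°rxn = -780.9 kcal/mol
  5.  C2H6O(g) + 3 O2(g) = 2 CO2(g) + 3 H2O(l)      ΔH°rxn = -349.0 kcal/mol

ΔH°rxn = -1213.0 kcal/mol

eq. 1 × 3 (scale by 3 for the 3 HCHO(g)): (3)·(-136.4) = -409.2 kcal/mol
eq. 2: not needed (C12H22O11(s) appears nowhere else).
eq. 3 reversed (C3H6(g) must end up as a product): +491.9 kcal/mol
eq. 4 × 3 (×3 to match 3 C6H6(l) in the target): (3)·(-780.9) = -2342.7 kcal/mol
eq. 5 reversed and × 3 (C2H6O(g) must end up as a product; ×3 to match 3 C2H6O(g) in the target): (-3)·(-349.0) = +1047.0 kcal/mol
Since enthalpy is a state function, ΔH°rxn = (-409.2) + (+491.9) + (-2342.7) + (+1047.0) = -1213.0 kcal/mol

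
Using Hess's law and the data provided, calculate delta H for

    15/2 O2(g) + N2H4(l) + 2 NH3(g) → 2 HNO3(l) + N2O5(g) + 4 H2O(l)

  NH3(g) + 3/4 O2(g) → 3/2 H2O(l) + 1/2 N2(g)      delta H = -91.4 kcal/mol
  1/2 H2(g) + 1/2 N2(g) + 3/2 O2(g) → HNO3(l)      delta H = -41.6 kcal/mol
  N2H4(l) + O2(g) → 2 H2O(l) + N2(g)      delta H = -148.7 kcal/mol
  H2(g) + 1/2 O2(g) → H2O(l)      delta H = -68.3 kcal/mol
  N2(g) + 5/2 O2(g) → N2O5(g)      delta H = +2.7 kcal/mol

equation 1 × 2: (2)·(-91.4) = -182.8 kcal/mol
equation 2 × 2: (2)·(-41.6) = -83.2 kcal/mol
equation 3 as written: -148.7 kcal/mol
equation 4 reversed: +68.3 kcal/mol
equation 5 as written: +2.7 kcal/mol
By Hess's law, delta H = (2)·(-91.4) + (2)·(-41.6) + (1)·(-148.7) + (-1)·(-68.3) + (1)·(+2.7) = -343.7 kcal/mol

delta H = -343.7 kcal/mol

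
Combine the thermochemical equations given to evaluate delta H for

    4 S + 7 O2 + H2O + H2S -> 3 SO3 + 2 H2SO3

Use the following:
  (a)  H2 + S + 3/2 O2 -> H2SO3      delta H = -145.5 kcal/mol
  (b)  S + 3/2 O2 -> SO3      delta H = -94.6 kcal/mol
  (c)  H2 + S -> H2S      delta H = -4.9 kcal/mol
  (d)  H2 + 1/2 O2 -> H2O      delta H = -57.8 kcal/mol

(a) × 2 (scale by 2 for the 2 H2SO3): (2)·(-145.5) = -291.0 kcal/mol
(b) × 3 (scale by 3 for the 3 SO3): (3)·(-94.6) = -283.8 kcal/mol
(c) reversed (H2S must end up as a reactant): +4.9 kcal/mol
(d) reversed (reverse to put H2O on the reactant side): +57.8 kcal/mol
Summing the manipulated equations, delta H = (-291.0) + (-283.8) + (+4.9) + (+57.8) = -512.1 kcal/mol

delta H = -512.1 kcal/mol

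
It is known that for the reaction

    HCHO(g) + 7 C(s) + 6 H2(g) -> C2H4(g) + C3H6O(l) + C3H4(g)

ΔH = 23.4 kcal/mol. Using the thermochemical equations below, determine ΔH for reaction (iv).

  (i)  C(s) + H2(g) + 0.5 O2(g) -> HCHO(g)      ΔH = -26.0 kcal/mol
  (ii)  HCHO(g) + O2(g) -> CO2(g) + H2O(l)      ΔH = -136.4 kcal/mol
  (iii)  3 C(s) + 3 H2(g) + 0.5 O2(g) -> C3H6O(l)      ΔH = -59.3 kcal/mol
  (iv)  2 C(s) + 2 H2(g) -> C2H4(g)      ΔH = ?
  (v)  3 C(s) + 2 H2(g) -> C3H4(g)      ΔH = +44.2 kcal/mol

ΔH = 12.5 kcal/mol

(i) reversed: +26.0 kcal/mol
(ii): not needed (CO2(g) appears nowhere else).
(iii) as written (C3H6O(l) already on the product side): -59.3 kcal/mol
(iv) as written (C2H4(g) already on the product side): contributes x
(v) as written (C3H4(g) already on the product side): +44.2 kcal/mol
+23.4 = (+26.0) + (-59.3) + (+44.2) + x
x = (+23.4 − (+10.9)) / (1) = 12.5 kcal/mol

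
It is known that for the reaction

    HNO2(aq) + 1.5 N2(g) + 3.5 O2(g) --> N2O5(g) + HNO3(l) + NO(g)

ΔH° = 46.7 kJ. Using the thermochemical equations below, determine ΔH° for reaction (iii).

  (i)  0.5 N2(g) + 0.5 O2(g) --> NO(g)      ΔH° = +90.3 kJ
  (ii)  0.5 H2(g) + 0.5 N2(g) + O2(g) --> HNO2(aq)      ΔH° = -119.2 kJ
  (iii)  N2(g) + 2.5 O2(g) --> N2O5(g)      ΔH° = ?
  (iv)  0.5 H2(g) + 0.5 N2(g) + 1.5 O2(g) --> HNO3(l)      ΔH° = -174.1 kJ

(i) as written: +90.3 kJ
(ii) reversed: +119.2 kJ
(iii) as written: contributes x
(iv) as written: -174.1 kJ
+46.7 = (+90.3) + (+119.2) + (-174.1) + x
x = (+46.7 − (+35.4)) / (1) = 11.3 kJ

ΔH° = 11.3 kJ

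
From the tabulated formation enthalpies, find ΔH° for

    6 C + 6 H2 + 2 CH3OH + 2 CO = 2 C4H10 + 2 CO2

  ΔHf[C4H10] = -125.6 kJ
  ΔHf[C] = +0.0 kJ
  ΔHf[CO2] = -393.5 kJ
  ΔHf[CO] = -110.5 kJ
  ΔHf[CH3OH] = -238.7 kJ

ΔH° = -339.8 kJ

ΔH°rxn = Σ nΔHf°(products) − Σ nΔHf°(reactants).
Products: 2·(-125.6) + 2·(-393.5) = -1038.2
Reactants: 6·(+0.0) + 6·(+0.0) + 2·(-238.7) + 2·(-110.5) = -698.4
ΔH° = (-1038.2) − (-698.4) = -339.8 kJ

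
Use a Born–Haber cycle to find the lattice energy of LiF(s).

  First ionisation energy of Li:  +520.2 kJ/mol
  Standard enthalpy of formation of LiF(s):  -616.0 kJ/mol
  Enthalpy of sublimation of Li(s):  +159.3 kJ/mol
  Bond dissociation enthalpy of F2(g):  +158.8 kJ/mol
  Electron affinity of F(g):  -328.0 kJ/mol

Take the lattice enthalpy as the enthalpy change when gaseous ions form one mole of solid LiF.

U = -1046.9 kJ/mol

ΔHf° = 1·ΔHsub + 1·(ΣIE) + 1/2·D(F2) + 1·EA + U
-616.0 = 1·(+159.3) + 1·(+520.2) + 1/2·(+158.8) + 1·(-328.0) + U
U = -616.0 − (+430.9) = -1046.9 kJ/mol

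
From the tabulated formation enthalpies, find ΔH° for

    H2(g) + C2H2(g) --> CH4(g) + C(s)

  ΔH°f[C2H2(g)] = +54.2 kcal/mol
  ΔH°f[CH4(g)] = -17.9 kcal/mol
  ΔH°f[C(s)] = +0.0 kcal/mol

Products: 1·(-17.9) + 1·(+0.0) = -17.9
Reactants: 1·(+0.0) + 1·(+54.2) = +54.2
ΔH° = (-17.9) − (+54.2) = -72.1 kcal/mol

ΔH° = -72.1 kcal/mol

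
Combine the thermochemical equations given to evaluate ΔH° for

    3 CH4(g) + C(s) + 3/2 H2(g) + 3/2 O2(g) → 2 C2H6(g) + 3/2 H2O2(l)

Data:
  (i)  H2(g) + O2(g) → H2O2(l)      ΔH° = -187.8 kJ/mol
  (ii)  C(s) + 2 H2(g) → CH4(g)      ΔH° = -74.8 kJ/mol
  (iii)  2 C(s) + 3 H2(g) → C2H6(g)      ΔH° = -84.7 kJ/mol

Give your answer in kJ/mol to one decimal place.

(i) × 3/2: (3/2)·(-187.8) = -281.7 kJ/mol
(ii) reversed and × 3: (-3)·(-74.8) = +224.4 kJ/mol
(iii) × 2: (2)·(-84.7) = -169.4 kJ/mol
Combining the equations, ΔH° = (3/2)·(-187.8) + (-3)·(-74.8) + (2)·(-84.7) = -226.7 kJ/mol

ΔH° = -226.7 kJ/mol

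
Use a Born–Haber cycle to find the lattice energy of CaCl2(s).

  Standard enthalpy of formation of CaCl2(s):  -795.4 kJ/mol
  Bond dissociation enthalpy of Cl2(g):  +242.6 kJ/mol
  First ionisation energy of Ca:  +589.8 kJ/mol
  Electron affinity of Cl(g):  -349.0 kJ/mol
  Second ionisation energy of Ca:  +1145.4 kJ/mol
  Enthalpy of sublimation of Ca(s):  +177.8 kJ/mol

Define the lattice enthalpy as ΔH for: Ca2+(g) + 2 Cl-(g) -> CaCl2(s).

ΔHf° = 1·ΔHsub + 1·(ΣIE) + 1·D(Cl2) + 2·EA + U
-795.4 = 1·(+177.8) + 1·(+1735.2) + 1·(+242.6) + 2·(-349.0) + U
U = -795.4 − (+1457.6) = -2253.0 kJ/mol

U = -2253.0 kJ/mol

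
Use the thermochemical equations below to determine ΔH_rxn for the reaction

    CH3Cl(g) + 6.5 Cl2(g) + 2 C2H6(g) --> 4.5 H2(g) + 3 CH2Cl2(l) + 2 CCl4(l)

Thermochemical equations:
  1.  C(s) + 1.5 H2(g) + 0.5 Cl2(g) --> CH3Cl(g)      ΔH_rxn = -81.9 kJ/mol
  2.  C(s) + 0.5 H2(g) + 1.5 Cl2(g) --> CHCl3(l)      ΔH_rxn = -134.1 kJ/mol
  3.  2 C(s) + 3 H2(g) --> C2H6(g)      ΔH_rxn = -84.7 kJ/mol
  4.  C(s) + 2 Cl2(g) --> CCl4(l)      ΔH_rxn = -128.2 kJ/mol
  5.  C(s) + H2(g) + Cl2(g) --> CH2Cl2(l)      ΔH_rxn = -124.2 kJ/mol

ΔH_rxn = -377.7 kJ/mol

eq. 1 reversed: +81.9 kJ/mol
eq. 2: not needed.
eq. 3 reversed and × 2: (-2)·(-84.7) = +169.4 kJ/mol
eq. 4 × 2: (2)·(-128.2) = -256.4 kJ/mol
eq. 5 × 3: (3)·(-124.2) = -372.6 kJ/mol
Combining the equations, ΔH_rxn = (-1)·(-81.9) + (-2)·(-84.7) + (2)·(-128.2) + (3)·(-124.2) = -377.7 kJ/mol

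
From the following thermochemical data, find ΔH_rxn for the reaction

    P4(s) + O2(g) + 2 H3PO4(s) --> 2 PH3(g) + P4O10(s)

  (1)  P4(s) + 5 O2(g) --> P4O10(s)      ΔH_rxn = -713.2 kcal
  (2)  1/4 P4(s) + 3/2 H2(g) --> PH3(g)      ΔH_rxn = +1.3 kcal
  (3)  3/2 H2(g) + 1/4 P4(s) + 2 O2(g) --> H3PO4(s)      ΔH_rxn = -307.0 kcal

(1) as written (P4O10(s) already on the product side): -713.2 kcal
(2) × 2 (×2 to match 2 PH3(g) in the target): (2)·(+1.3) = +2.6 kcal
(3) reversed and × 2 (H3PO4(s) must end up as a reactant; scale by 2 for the 2 H3PO4(s)): (-2)·(-307.0) = +614.0 kcal
Summing the manipulated equations, ΔH_rxn = (1)·(-713.2) + (2)·(+1.3) + (-2)·(-307.0) = -96.6 kcal

ΔH_rxn = -96.6 kcal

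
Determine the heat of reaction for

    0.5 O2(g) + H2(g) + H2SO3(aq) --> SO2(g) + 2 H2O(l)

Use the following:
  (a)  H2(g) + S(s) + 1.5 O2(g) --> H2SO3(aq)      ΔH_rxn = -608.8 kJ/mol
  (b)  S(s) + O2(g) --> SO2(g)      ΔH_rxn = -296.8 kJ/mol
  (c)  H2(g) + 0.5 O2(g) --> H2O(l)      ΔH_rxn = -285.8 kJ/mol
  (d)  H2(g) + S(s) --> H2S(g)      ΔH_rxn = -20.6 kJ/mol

(a) reversed: +608.8 kJ/mol
(b) as written: -296.8 kJ/mol
(c) × 2: (2)·(-285.8) = -571.6 kJ/mol
(d): not needed.
Summing the manipulated equations, ΔH_rxn = (+608.8) + (-296.8) + (-571.6) = -259.6 kJ/mol

ΔH_rxn = -259.6 kJ/mol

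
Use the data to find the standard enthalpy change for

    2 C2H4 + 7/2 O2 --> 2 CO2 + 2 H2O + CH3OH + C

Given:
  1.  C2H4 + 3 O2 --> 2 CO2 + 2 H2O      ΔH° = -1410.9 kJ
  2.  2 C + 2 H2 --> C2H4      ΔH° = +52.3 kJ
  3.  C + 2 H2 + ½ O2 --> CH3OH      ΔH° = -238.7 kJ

ΔH° = -1701.9 kJ

eq. 1 as written: -1410.9 kJ
eq. 2 reversed: -52.3 kJ
eq. 3 as written: -238.7 kJ
ΔH° = (-1410.9) + (-52.3) + (-238.7) = -1701.9 kJ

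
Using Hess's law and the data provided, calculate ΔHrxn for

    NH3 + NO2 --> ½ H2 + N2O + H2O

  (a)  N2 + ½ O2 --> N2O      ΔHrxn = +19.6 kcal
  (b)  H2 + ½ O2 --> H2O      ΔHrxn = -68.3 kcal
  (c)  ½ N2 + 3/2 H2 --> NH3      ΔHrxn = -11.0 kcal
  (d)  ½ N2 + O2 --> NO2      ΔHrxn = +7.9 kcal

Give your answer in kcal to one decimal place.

(a) as written: +19.6 kcal
(b) as written: -68.3 kcal
(c) reversed: +11.0 kcal
(d) reversed: -7.9 kcal
By Hess's law, ΔHrxn = (+19.6) + (-68.3) + (+11.0) + (-7.9) = -45.6 kcal

ΔHrxn = -45.6 kcal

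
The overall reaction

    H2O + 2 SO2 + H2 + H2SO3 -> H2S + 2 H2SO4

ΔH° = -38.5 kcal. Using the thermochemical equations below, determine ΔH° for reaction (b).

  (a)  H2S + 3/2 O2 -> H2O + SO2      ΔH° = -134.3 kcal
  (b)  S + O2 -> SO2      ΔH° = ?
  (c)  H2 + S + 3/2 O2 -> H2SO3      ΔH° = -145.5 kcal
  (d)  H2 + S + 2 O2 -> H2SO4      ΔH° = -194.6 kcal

(a) reversed (reverse to put H2S on the product side): +134.3 kcal
(b) reversed: contributes −x
(c) reversed (H2SO3 must end up as a reactant): +145.5 kcal
(d) × 2 (×2 to match 2 H2SO4 in the target): (2)·(-194.6) = -389.2 kcal
-38.5 = (+134.3) + (+145.5) + (-389.2) − x
x = (-38.5 − (-109.4)) / (-1) = -70.9 kcal

ΔH° = -70.9 kcal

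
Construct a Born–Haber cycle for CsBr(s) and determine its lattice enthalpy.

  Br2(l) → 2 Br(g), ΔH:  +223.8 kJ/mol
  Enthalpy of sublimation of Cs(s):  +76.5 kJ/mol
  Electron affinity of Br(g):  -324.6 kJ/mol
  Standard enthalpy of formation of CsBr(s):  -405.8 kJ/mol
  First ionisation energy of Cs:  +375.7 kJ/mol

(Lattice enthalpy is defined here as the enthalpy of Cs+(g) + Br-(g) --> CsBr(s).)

U = -645.3 kJ/mol

ΔHf° = 1·ΔHsub + 1·(ΣIE) + 1/2·D(Br2) + 1·EA + U
-405.8 = 1·(+76.5) + 1·(+375.7) + 1/2·(+223.8) + 1·(-324.6) + U
U = -405.8 − (+239.5) = -645.3 kJ/mol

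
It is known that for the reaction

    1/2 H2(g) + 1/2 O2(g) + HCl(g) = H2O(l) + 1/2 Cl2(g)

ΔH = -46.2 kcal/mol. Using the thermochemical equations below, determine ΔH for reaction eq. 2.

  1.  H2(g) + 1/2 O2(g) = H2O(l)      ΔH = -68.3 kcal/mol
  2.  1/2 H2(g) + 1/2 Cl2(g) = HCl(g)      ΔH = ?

eq. 1 as written: -68.3 kcal/mol
eq. 2 reversed: contributes −x
-46.2 = (-68.3) − x
x = (-46.2 − (-68.3)) / (-1) = -22.1 kcal/mol

ΔH = -22.1 kcal/mol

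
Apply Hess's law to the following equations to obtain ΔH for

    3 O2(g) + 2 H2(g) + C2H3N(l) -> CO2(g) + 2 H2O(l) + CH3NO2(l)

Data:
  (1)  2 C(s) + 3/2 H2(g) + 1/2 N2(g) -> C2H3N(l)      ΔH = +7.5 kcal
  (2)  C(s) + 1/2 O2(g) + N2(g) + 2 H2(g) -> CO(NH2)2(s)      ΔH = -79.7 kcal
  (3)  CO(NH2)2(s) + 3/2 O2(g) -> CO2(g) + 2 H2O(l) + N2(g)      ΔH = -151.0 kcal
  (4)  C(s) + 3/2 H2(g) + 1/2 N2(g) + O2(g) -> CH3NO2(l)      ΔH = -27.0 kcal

(1) reversed: -7.5 kcal
(2) as written: -79.7 kcal
(3) as written: -151.0 kcal
(4) as written: -27.0 kcal
ΔH = (-1)·(+7.5) + (1)·(-79.7) + (1)·(-151.0) + (1)·(-27.0) = -265.2 kcal

ΔH = -265.2 kcal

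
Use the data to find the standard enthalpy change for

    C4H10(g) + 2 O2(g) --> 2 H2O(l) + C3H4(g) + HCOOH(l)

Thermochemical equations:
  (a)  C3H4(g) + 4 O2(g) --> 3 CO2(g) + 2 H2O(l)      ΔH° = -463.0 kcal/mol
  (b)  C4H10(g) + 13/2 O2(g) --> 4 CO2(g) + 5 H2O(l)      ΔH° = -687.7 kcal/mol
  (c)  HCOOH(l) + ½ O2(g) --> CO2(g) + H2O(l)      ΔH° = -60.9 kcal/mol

ΔH° = -163.8 kcal/mol

(a) reversed: +463.0 kcal/mol
(b) as written: -687.7 kcal/mol
(c) reversed: +60.9 kcal/mol
ΔH° = (+463.0) + (-687.7) + (+60.9) = -163.8 kcal/mol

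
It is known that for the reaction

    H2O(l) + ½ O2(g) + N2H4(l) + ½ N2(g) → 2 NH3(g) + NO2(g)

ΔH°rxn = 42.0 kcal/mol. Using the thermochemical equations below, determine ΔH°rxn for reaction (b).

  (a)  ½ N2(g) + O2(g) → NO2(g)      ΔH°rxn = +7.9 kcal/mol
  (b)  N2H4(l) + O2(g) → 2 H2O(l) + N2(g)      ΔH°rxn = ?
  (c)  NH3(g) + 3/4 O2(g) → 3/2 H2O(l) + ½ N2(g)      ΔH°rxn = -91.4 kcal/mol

ΔH°rxn = -148.7 kcal/mol

(a) as written: +7.9 kcal/mol
(b) as written: contributes x
(c) reversed and × 2: (-2)·(-91.4) = +182.8 kcal/mol
+42.0 = (+7.9) + (+182.8) + x
x = (+42.0 − (+190.7)) / (1) = -148.7 kcal/mol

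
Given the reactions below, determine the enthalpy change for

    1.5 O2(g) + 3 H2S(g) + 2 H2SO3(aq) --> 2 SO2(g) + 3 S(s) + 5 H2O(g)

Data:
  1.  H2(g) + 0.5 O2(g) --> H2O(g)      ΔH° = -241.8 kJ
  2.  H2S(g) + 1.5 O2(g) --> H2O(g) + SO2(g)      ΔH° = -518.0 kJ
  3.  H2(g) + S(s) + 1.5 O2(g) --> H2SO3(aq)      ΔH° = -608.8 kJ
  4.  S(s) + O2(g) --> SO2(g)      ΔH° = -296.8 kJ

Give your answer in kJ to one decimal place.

ΔH° = -523.2 kJ

eq. 1 × 2: (2)·(-241.8) = -483.6 kJ
eq. 2 × 3 (×3 to match 3 H2S(g) in the target): (3)·(-518.0) = -1554.0 kJ
eq. 3 reversed and × 2 (reverse to put H2SO3(aq) on the reactant side; scale by 2 for the 2 H2SO3(aq)): (-2)·(-608.8) = +1217.6 kJ
eq. 4 reversed: +296.8 kJ
ΔH° = (-483.6) + (-1554.0) + (+1217.6) + (+296.8) = -523.2 kJ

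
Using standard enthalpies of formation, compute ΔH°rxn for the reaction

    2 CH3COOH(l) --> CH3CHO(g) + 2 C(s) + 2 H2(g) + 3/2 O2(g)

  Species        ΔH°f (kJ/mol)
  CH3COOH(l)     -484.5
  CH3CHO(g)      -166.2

Products: 1·(-166.2) + 2·(+0.0) + 2·(+0.0) + 3/2·(+0.0) = -166.2
Reactants: 2·(-484.5) = -969.0
ΔH°rxn = (-166.2) − (-969.0) = 802.8 kJ/mol

ΔH°rxn = 802.8 kJ/mol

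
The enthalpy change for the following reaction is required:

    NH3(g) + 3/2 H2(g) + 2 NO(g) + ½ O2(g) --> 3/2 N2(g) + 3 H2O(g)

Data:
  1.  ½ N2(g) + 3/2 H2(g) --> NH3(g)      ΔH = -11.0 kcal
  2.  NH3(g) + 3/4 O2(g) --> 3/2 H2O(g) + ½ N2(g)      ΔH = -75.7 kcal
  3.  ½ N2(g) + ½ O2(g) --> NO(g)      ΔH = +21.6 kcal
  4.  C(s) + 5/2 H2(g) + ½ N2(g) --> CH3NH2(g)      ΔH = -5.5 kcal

eq. 1 as written: -11.0 kcal
eq. 2 × 2: (2)·(-75.7) = -151.4 kcal
eq. 3 reversed and × 2: (-2)·(+21.6) = -43.2 kcal
eq. 4: not needed.
ΔH = (-11.0) + (-151.4) + (-43.2) = -205.6 kcal

ΔH = -205.6 kcal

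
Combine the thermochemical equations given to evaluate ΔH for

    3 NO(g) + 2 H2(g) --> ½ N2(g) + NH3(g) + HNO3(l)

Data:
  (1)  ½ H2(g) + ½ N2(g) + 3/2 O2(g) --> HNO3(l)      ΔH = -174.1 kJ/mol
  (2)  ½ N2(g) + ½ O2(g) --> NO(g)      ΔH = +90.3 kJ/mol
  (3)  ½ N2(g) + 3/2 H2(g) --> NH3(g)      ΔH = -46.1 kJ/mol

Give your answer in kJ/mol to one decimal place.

(1) as written: -174.1 kJ/mol
(2) reversed and × 3: (-3)·(+90.3) = -270.9 kJ/mol
(3) as written: -46.1 kJ/mol
Summing the manipulated equations, ΔH = (-174.1) + (-270.9) + (-46.1) = -491.1 kJ/mol

ΔH = -491.1 kJ/mol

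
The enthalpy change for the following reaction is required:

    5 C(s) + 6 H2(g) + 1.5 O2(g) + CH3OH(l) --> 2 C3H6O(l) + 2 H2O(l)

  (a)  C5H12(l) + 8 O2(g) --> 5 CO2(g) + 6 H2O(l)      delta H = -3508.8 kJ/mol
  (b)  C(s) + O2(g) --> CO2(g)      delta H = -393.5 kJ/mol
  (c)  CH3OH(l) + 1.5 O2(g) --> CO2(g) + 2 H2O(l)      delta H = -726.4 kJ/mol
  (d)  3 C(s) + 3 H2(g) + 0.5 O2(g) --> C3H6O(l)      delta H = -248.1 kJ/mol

delta H = -829.1 kJ/mol

(a): not needed (C5H12(l) appears nowhere else).
(b) reversed: +393.5 kJ/mol
(c) as written (CH3OH(l) already on the reactant side): -726.4 kJ/mol
(d) × 2 (×2 to match 2 C3H6O(l) in the target): (2)·(-248.1) = -496.2 kJ/mol
Summing the manipulated equations, delta H = (-1)·(-393.5) + (1)·(-726.4) + (2)·(-248.1) = -829.1 kJ/mol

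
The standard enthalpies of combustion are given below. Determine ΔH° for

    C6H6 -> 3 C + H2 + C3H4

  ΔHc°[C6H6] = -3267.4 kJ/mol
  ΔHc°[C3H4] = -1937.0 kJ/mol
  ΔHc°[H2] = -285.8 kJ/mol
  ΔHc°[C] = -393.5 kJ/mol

ΔH° = 135.9 kJ/mol

With combustion enthalpies, reactants minus products:
= [1·(-3267.4)] − [3·(-393.5) + 1·(-285.8) + 1·(-1937.0)]
= 135.9 kJ/mol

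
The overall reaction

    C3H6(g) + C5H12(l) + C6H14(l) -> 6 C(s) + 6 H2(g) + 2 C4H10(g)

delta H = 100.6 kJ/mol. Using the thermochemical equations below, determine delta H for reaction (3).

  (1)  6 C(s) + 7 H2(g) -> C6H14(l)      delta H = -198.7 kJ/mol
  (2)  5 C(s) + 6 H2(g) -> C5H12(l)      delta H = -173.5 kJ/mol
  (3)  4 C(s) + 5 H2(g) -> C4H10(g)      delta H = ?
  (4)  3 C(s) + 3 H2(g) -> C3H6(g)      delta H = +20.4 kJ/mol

(1) reversed: +198.7 kJ/mol
(2) reversed: +173.5 kJ/mol
(3) × 2: contributes 2·x
(4) reversed: -20.4 kJ/mol
+100.6 = (+198.7) + (+173.5) + (-20.4) + 2·x
x = (+100.6 − (+351.8)) / (2) = -125.6 kJ/mol

delta H = -125.6 kJ/mol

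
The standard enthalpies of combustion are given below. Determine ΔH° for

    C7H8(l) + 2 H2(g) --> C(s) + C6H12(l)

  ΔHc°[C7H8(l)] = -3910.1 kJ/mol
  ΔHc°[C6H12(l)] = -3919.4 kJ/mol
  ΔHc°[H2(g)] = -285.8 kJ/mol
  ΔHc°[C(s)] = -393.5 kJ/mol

Using ΔH = Σ nΔHc°(reactants) − Σ nΔHc°(products):
= [1·(-3910.1) + 2·(-285.8)] − [1·(-393.5) + 1·(-3919.4)]
= -168.8 kJ/mol

ΔH° = -168.8 kJ/mol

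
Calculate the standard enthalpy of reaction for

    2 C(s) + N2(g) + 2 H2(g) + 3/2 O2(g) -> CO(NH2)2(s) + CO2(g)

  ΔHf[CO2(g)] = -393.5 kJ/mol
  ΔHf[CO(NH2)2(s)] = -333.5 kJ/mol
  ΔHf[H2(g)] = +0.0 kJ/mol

Products: 1·(-333.5) + 1·(-393.5) = -727.0
Reactants: 2·(+0.0) + 1·(+0.0) + 2·(+0.0) + 3/2·(+0.0) = +0.0
ΔH_rxn = (-727.0) − (+0.0) = -727.0 kJ/mol

ΔH_rxn = -727.0 kJ/mol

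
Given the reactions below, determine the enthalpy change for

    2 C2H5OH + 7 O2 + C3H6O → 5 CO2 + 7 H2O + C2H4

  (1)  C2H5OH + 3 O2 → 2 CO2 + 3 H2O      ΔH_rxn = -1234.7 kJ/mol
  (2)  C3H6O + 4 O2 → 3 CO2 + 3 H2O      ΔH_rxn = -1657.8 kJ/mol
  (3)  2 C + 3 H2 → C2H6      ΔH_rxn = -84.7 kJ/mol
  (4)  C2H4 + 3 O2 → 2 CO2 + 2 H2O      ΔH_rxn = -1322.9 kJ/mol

(1) × 2 (scale by 2 for the 2 C2H5OH): (2)·(-1234.7) = -2469.4 kJ/mol
(2) as written (C3H6O already on the reactant side): -1657.8 kJ/mol
(3): not needed (H2 appears nowhere else).
(4) reversed (C2H4 must end up as a product): +1322.9 kJ/mol
By Hess's law, ΔH_rxn = (-2469.4) + (-1657.8) + (+1322.9) = -2804.3 kJ/mol

ΔH_rxn = -2804.3 kJ/mol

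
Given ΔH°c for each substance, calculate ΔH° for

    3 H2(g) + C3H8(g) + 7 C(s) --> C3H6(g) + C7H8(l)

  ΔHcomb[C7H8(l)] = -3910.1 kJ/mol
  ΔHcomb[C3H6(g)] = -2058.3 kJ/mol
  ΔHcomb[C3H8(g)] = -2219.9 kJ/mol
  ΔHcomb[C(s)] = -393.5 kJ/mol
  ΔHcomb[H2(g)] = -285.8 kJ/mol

Using ΔH = Σ nΔHc°(reactants) − Σ nΔHc°(products):
= [3·(-285.8) + 1·(-2219.9) + 7·(-393.5)] − [1·(-2058.3) + 1·(-3910.1)]
= 136.6 kJ/mol

ΔH° = 136.6 kJ/mol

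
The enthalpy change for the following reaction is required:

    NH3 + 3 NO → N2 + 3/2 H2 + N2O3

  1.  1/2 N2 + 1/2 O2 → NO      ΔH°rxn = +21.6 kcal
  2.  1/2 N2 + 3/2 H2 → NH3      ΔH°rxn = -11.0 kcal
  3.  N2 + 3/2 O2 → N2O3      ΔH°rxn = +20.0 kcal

eq. 1 reversed and × 3: (-3)·(+21.6) = -64.8 kcal
eq. 2 reversed: +11.0 kcal
eq. 3 as written: +20.0 kcal
Combining the equations, ΔH°rxn = (-3)·(+21.6) + (-1)·(-11.0) + (1)·(+20.0) = -33.8 kcal

ΔH°rxn = -33.8 kcal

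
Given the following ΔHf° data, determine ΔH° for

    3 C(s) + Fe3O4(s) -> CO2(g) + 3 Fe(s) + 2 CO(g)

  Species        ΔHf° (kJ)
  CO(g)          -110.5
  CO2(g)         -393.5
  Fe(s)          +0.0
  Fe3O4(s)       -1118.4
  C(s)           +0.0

Products: 1·(-393.5) + 3·(+0.0) + 2·(-110.5) = -614.5
Reactants: 3·(+0.0) + 1·(-1118.4) = -1118.4
ΔH° = (-614.5) − (-1118.4) = 503.9 kJ

ΔH° = 503.9 kJ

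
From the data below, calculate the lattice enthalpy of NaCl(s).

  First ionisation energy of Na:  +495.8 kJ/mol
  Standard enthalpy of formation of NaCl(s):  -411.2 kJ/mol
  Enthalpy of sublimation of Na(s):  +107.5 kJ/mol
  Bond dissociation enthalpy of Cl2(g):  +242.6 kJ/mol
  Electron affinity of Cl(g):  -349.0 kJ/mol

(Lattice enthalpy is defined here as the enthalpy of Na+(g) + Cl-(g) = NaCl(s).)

U = -786.8 kJ/mol

ΔHf° = 1·ΔHsub + 1·(ΣIE) + 1/2·D(Cl2) + 1·EA + U
-411.2 = 1·(+107.5) + 1·(+495.8) + 1/2·(+242.6) + 1·(-349.0) + U
U = -411.2 − (+375.6) = -786.8 kJ/mol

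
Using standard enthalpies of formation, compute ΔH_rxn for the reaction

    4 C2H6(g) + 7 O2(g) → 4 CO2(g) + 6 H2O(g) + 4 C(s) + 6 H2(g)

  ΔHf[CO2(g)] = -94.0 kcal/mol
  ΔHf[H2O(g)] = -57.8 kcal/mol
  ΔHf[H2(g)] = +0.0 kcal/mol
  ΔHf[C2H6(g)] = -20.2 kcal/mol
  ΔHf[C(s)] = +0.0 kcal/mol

ΔH°rxn = Σ nΔHf°(products) − Σ nΔHf°(reactants).
Products: 4·(-94.0) + 6·(-57.8) + 4·(+0.0) + 6·(+0.0) = -722.8
Reactants: 4·(-20.2) + 7·(+0.0) = -80.8
ΔH_rxn = (-722.8) − (-80.8) = -642.0 kcal/mol

ΔH_rxn = -642.0 kcal/mol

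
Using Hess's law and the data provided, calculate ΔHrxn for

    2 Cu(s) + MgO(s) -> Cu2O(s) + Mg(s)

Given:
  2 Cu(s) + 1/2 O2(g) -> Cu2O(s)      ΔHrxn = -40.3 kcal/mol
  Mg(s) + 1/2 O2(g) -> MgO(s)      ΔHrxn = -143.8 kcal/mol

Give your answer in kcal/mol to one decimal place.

equation 1 as written: -40.3 kcal/mol
equation 2 reversed: +143.8 kcal/mol
Since enthalpy is a state function, ΔHrxn = (-40.3) + (+143.8) = 103.5 kcal/mol

ΔHrxn = 103.5 kcal/mol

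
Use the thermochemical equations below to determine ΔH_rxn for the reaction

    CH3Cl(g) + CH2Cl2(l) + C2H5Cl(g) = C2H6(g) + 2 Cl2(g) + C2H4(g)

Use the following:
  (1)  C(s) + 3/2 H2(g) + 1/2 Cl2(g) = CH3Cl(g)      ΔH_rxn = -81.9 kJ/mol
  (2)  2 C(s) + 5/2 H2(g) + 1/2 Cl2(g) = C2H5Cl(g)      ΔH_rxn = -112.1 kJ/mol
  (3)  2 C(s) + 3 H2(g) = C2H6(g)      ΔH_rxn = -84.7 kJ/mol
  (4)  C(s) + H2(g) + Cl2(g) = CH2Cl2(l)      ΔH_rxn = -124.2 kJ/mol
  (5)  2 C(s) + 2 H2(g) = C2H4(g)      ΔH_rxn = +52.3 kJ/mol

ΔH_rxn = 285.8 kJ/mol

(1) reversed: +81.9 kJ/mol
(2) reversed: +112.1 kJ/mol
(3) as written: -84.7 kJ/mol
(4) reversed: +124.2 kJ/mol
(5) as written: +52.3 kJ/mol
Combining the equations, ΔH_rxn = (-1)·(-81.9) + (-1)·(-112.1) + (1)·(-84.7) + (-1)·(-124.2) + (1)·(+52.3) = 285.8 kJ/mol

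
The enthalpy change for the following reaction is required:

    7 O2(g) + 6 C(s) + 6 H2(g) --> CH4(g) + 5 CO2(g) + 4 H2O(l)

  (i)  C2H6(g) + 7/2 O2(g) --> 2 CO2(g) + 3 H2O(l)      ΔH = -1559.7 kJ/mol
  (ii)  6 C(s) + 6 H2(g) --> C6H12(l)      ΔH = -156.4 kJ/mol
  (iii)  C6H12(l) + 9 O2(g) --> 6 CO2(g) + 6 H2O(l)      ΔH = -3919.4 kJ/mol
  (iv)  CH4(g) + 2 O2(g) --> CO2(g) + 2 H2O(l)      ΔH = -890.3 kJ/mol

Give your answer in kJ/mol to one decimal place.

(i): not needed (C2H6(g) appears nowhere else).
(ii) as written (C(s) already on the reactant side): -156.4 kJ/mol
(iii) as written: -3919.4 kJ/mol
(iv) reversed (reverse to put CH4(g) on the product side): +890.3 kJ/mol
ΔH = (-156.4) + (-3919.4) + (+890.3) = -3185.5 kJ/mol

ΔH = -3185.5 kJ/mol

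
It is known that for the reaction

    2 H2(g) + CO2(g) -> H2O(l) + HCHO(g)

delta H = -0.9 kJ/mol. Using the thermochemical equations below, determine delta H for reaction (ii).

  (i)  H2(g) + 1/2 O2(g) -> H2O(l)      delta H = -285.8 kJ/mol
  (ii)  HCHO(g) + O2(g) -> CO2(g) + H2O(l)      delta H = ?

(i) × 2: (2)·(-285.8) = -571.6 kJ/mol
(ii) reversed: contributes −x
-0.9 = (-571.6) − x
x = (-0.9 − (-571.6)) / (-1) = -570.7 kJ/mol

delta H = -570.7 kJ/mol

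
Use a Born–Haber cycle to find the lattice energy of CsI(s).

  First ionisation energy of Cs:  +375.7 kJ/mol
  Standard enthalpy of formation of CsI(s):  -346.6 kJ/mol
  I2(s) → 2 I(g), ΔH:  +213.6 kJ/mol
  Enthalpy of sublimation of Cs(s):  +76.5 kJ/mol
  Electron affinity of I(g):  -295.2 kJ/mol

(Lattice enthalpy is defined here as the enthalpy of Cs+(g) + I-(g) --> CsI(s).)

U = -610.4 kJ/mol

ΔHf° = 1·ΔHsub + 1·(ΣIE) + 1/2·D(I2) + 1·EA + U
-346.6 = 1·(+76.5) + 1·(+375.7) + 1/2·(+213.6) + 1·(-295.2) + U
U = -346.6 − (+263.8) = -610.4 kJ/mol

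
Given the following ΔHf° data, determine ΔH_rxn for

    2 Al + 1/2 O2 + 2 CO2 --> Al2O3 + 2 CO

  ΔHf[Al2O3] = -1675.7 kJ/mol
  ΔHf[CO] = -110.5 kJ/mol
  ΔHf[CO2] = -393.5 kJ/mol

ΔH_rxn = -1109.7 kJ/mol

Products: 1·(-1675.7) + 2·(-110.5) = -1896.7
Reactants: 2·(+0.0) + 1/2·(+0.0) + 2·(-393.5) = -787.0
ΔH_rxn = (-1896.7) − (-787.0) = -1109.7 kJ/mol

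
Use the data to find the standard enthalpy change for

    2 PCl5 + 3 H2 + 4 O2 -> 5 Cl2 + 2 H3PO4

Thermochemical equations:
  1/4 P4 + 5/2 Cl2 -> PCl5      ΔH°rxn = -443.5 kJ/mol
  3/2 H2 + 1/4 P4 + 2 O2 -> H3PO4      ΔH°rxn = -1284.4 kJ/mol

equation 1 reversed and × 2: (-2)·(-443.5) = +887.0 kJ/mol
equation 2 × 2: (2)·(-1284.4) = -2568.8 kJ/mol
ΔH°rxn = (+887.0) + (-2568.8) = -1681.8 kJ/mol

ΔH°rxn = -1681.8 kJ/mol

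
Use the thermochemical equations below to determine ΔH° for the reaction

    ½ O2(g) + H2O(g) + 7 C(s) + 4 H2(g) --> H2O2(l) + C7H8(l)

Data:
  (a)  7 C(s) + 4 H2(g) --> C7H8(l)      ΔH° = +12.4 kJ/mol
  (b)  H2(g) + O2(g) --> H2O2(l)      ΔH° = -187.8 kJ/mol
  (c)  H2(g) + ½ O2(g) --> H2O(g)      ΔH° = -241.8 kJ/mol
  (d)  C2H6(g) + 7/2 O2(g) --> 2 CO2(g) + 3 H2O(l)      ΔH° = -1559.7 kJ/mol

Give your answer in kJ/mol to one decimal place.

ΔH° = 66.4 kJ/mol

(a) as written: +12.4 kJ/mol
(b) as written: -187.8 kJ/mol
(c) reversed: +241.8 kJ/mol
(d): not needed.
ΔH° = (+12.4) + (-187.8) + (+241.8) = 66.4 kJ/mol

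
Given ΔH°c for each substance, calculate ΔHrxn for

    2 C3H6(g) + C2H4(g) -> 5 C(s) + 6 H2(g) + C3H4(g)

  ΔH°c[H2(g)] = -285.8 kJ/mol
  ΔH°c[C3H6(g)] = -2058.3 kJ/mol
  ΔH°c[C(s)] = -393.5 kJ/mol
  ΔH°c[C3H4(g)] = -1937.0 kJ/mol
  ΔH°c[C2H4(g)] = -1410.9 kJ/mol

Using ΔH = Σ nΔHc°(reactants) − Σ nΔHc°(products):
= [2·(-2058.3) + 1·(-1410.9)] − [5·(-393.5) + 6·(-285.8) + 1·(-1937.0)]
= 91.8 kJ/mol

ΔHrxn = 91.8 kJ/mol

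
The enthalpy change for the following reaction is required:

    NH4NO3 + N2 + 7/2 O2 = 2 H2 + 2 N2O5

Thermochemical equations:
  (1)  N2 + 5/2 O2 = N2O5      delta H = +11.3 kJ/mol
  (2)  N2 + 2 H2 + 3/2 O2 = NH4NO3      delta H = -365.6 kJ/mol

(1) × 2 (scale by 2 for the 2 N2O5): (2)·(+11.3) = +22.6 kJ/mol
(2) reversed (reverse to put NH4NO3 on the reactant side): +365.6 kJ/mol
Summing the manipulated equations, delta H = (2)·(+11.3) + (-1)·(-365.6) = 388.2 kJ/mol

delta H = 388.2 kJ/mol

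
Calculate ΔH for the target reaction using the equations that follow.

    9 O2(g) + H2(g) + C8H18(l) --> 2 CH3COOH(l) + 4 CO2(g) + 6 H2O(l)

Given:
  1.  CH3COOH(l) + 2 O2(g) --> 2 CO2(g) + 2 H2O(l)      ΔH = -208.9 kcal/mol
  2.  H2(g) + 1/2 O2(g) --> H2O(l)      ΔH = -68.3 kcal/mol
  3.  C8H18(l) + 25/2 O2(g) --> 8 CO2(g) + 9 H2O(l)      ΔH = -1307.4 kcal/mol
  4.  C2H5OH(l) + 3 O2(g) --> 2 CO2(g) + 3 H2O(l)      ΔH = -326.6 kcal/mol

eq. 1 reversed and × 2 (reverse to put CH3COOH(l) on the product side; scale by 2 for the 2 CH3COOH(l)): (-2)·(-208.9) = +417.8 kcal/mol
eq. 2 as written (H2(g) already on the reactant side): -68.3 kcal/mol
eq. 3 as written (C8H18(l) already on the reactant side): -1307.4 kcal/mol
eq. 4: not needed (C2H5OH(l) appears nowhere else).
ΔH = (-2)·(-208.9) + (1)·(-68.3) + (1)·(-1307.4) = -957.9 kcal/mol

ΔH = -957.9 kcal/mol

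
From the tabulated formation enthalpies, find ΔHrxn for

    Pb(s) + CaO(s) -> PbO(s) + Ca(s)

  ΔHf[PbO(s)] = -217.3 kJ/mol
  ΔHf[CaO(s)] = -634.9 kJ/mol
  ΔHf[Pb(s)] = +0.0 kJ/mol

Products: 1·(-217.3) + 1·(+0.0) = -217.3
Reactants: 1·(+0.0) + 1·(-634.9) = -634.9
ΔHrxn = (-217.3) − (-634.9) = 417.6 kJ/mol

ΔHrxn = 417.6 kJ/mol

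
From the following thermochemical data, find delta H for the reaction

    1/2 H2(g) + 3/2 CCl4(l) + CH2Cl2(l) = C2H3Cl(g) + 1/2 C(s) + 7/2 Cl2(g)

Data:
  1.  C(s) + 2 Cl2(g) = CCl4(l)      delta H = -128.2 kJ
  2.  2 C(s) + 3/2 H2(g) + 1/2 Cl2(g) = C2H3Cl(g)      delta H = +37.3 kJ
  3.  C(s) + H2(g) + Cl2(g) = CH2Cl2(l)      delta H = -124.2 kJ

delta H = 353.8 kJ

eq. 1 reversed and × 3/2: (-3/2)·(-128.2) = +192.3 kJ
eq. 2 as written: +37.3 kJ
eq. 3 reversed: +124.2 kJ
Summing the manipulated equations, delta H = (+192.3) + (+37.3) + (+124.2) = 353.8 kJ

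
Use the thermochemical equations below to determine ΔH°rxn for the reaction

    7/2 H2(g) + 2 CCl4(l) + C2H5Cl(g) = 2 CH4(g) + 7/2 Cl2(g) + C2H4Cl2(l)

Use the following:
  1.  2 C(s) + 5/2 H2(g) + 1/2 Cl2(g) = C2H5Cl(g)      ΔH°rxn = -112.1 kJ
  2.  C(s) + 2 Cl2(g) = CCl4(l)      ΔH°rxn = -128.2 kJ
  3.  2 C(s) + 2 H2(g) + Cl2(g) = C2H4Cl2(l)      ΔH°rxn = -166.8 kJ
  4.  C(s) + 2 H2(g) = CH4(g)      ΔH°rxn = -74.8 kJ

eq. 1 reversed: +112.1 kJ
eq. 2 reversed and × 2: (-2)·(-128.2) = +256.4 kJ
eq. 3 as written: -166.8 kJ
eq. 4 × 2: (2)·(-74.8) = -149.6 kJ
Combining the equations, ΔH°rxn = (-1)·(-112.1) + (-2)·(-128.2) + (1)·(-166.8) + (2)·(-74.8) = 52.1 kJ

ΔH°rxn = 52.1 kJ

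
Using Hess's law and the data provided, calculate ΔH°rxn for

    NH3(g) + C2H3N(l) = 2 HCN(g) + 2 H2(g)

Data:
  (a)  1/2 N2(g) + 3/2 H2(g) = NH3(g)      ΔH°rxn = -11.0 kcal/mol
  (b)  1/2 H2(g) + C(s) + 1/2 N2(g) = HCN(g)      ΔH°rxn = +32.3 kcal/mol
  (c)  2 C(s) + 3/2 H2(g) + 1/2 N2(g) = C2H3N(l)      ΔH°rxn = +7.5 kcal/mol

(a) reversed: +11.0 kcal/mol
(b) × 2: (2)·(+32.3) = +64.6 kcal/mol
(c) reversed: -7.5 kcal/mol
Combining the equations, ΔH°rxn = (+11.0) + (+64.6) + (-7.5) = 68.1 kcal/mol

ΔH°rxn = 68.1 kcal/mol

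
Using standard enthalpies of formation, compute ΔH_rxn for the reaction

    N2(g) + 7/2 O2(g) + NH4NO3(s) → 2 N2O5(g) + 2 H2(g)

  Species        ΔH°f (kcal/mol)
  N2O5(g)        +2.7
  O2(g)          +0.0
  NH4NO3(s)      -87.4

ΔH°rxn = Σ nΔHf°(products) − Σ nΔHf°(reactants).
Products: 2·(+2.7) + 2·(+0.0) = +5.4
Reactants: 1·(+0.0) + 7/2·(+0.0) + 1·(-87.4) = -87.4
ΔH_rxn = (+5.4) − (-87.4) = 92.8 kcal/mol

ΔH_rxn = 92.8 kcal/mol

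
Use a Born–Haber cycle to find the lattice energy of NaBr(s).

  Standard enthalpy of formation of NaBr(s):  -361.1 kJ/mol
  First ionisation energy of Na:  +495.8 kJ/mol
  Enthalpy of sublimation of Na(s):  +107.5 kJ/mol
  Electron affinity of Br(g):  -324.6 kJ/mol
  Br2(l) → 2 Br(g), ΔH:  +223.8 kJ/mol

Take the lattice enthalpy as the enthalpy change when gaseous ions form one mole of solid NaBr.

U = -751.7 kJ/mol

ΔHf° = 1·ΔHsub + 1·(ΣIE) + 1/2·D(Br2) + 1·EA + U
-361.1 = 1·(+107.5) + 1·(+495.8) + 1/2·(+223.8) + 1·(-324.6) + U
U = -361.1 − (+390.6) = -751.7 kJ/mol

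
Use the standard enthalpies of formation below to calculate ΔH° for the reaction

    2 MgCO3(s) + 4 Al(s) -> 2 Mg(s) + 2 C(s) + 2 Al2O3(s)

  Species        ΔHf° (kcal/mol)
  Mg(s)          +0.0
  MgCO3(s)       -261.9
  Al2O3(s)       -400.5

ΔH° = -277.2 kcal/mol

ΔH°rxn = Σ nΔHf°(products) − Σ nΔHf°(reactants).
Products: 2·(+0.0) + 2·(+0.0) + 2·(-400.5) = -801.0
Reactants: 2·(-261.9) + 4·(+0.0) = -523.8
ΔH° = (-801.0) − (-523.8) = -277.2 kcal/mol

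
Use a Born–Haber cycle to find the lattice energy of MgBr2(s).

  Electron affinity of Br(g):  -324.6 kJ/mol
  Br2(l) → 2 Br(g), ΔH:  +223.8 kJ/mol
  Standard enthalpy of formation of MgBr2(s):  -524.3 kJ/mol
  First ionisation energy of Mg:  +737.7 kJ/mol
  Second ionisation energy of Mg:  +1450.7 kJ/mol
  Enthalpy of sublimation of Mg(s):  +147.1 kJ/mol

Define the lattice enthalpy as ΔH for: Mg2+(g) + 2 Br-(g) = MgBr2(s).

ΔHf° = 1·ΔHsub + 1·(ΣIE) + 1·D(Br2) + 2·EA + U
-524.3 = 1·(+147.1) + 1·(+2188.4) + 1·(+223.8) + 2·(-324.6) + U
U = -524.3 − (+1910.1) = -2434.4 kJ/mol

U = -2434.4 kJ/mol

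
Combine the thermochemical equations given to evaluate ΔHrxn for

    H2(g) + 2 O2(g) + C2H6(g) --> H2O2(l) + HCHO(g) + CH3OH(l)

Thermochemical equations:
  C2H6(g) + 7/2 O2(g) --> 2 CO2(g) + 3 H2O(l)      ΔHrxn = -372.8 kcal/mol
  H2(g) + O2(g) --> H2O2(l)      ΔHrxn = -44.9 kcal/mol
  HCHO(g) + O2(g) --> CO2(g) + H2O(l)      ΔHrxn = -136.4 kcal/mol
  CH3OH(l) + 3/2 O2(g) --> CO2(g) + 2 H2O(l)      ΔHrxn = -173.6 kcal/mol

equation 1 as written (C2H6(g) already on the reactant side): -372.8 kcal/mol
equation 2 as written (H2O2(l) already on the product side): -44.9 kcal/mol
equation 3 reversed (HCHO(g) must end up as a product): +136.4 kcal/mol
equation 4 reversed (CH3OH(l) must end up as a product): +173.6 kcal/mol
Combining the equations, ΔHrxn = (1)·(-372.8) + (1)·(-44.9) + (-1)·(-136.4) + (-1)·(-173.6) = -107.7 kcal/mol

ΔHrxn = -107.7 kcal/mol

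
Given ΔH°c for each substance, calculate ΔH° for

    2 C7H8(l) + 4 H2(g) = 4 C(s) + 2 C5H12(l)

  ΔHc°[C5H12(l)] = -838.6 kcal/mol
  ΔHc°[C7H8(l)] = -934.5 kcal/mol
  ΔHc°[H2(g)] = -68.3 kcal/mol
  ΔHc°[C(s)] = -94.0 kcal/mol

ΔH° = -89.0 kcal/mol

Using ΔH = Σ nΔHc°(reactants) − Σ nΔHc°(products):
= [2·(-934.5) + 4·(-68.3)] − [4·(-94.0) + 2·(-838.6)]
= -89.0 kcal/mol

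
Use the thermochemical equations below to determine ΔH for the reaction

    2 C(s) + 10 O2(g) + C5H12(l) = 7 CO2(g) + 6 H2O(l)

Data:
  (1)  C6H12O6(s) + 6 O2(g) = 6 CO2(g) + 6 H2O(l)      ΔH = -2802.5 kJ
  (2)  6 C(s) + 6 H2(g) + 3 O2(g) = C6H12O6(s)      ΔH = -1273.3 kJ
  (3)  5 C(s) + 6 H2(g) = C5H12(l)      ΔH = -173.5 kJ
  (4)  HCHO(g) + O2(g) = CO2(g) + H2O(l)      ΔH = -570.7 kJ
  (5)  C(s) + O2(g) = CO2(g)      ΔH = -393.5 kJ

(1) as written: -2802.5 kJ
(2) as written: -1273.3 kJ
(3) reversed (C5H12(l) must end up as a reactant): +173.5 kJ
(4): not needed (HCHO(g) appears nowhere else).
(5) as written: -393.5 kJ
Since enthalpy is a state function, ΔH = (1)·(-2802.5) + (1)·(-1273.3) + (-1)·(-173.5) + (1)·(-393.5) = -4295.8 kJ

ΔH = -4295.8 kJ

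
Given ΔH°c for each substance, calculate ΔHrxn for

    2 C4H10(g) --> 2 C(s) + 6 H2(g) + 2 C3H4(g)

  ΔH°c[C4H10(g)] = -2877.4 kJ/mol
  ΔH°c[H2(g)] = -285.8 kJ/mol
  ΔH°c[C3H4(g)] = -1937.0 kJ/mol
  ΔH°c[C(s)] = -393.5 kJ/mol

With combustion enthalpies, reactants minus products:
= [2·(-2877.4)] − [2·(-393.5) + 6·(-285.8) + 2·(-1937.0)]
= 621.0 kJ/mol

ΔHrxn = 621.0 kJ/mol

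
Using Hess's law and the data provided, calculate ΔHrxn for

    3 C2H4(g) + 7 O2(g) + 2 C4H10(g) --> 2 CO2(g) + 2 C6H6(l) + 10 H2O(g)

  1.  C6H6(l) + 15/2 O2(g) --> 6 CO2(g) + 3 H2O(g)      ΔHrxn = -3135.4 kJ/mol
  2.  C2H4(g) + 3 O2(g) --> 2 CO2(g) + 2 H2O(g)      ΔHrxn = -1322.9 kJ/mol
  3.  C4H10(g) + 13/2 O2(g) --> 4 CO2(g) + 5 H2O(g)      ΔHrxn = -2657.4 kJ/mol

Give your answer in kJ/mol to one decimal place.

eq. 1 reversed and × 2 (reverse to put C6H6(l) on the product side; ×2 to match 2 C6H6(l) in the target): (-2)·(-3135.4) = +6270.8 kJ/mol
eq. 2 × 3 (×3 to match 3 C2H4(g) in the target): (3)·(-1322.9) = -3968.7 kJ/mol
eq. 3 × 2 (scale by 2 for the 2 C4H10(g)): (2)·(-2657.4) = -5314.8 kJ/mol
ΔHrxn = (-2)·(-3135.4) + (3)·(-1322.9) + (2)·(-2657.4) = -3012.7 kJ/mol

ΔHrxn = -3012.7 kJ/mol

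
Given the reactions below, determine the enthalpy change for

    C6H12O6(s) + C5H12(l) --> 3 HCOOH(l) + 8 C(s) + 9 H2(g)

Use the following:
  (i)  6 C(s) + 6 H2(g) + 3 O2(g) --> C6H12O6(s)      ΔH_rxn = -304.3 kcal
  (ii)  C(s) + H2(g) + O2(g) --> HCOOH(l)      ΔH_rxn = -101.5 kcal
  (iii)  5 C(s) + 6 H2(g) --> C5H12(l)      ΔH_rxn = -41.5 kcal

(i) reversed: +304.3 kcal
(ii) × 3: (3)·(-101.5) = -304.5 kcal
(iii) reversed: +41.5 kcal
By Hess's law, ΔH_rxn = (-1)·(-304.3) + (3)·(-101.5) + (-1)·(-41.5) = 41.3 kcal

ΔH_rxn = 41.3 kcal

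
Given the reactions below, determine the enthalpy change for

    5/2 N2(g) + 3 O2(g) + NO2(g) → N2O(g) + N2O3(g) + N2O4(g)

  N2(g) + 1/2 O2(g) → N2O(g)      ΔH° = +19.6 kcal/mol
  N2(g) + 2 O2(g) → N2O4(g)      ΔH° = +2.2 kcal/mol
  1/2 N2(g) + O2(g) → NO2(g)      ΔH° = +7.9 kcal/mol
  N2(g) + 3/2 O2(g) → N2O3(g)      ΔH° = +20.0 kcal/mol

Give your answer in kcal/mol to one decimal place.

ΔH° = 33.9 kcal/mol

equation 1 as written (N2O(g) already on the product side): +19.6 kcal/mol
equation 2 as written (N2O4(g) already on the product side): +2.2 kcal/mol
equation 3 reversed (reverse to put NO2(g) on the reactant side): -7.9 kcal/mol
equation 4 as written (N2O3(g) already on the product side): +20.0 kcal/mol
ΔH° = (1)·(+19.6) + (1)·(+2.2) + (-1)·(+7.9) + (1)·(+20.0) = 33.9 kcal/mol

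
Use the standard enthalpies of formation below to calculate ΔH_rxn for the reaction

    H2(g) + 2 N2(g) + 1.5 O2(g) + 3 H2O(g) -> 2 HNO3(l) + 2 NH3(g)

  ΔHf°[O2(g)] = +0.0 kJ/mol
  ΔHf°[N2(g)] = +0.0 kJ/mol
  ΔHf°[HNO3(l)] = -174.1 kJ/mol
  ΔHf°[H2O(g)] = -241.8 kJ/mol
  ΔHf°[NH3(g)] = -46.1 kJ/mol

ΔH_rxn = 285.0 kJ/mol

Products: 2·(-174.1) + 2·(-46.1) = -440.4
Reactants: 1·(+0.0) + 2·(+0.0) + 3/2·(+0.0) + 3·(-241.8) = -725.4
ΔH_rxn = (-440.4) − (-725.4) = 285.0 kJ/mol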